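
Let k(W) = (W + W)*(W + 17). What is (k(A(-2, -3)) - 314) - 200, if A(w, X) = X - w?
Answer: -546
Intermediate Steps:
k(W) = 2*W*(17 + W) (k(W) = (2*W)*(17 + W) = 2*W*(17 + W))
(k(A(-2, -3)) - 314) - 200 = (2*(-3 - 1*(-2))*(17 + (-3 - 1*(-2))) - 314) - 200 = (2*(-3 + 2)*(17 + (-3 + 2)) - 314) - 200 = (2*(-1)*(17 - 1) - 314) - 200 = (2*(-1)*16 - 314) - 200 = (-32 - 314) - 200 = -346 - 200 = -546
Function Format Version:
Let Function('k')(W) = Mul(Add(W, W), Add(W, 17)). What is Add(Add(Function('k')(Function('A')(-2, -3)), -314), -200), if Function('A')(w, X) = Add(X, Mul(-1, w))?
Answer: -546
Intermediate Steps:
Function('k')(W) = Mul(2, W, Add(17, W)) (Function('k')(W) = Mul(Mul(2, W), Add(17, W)) = Mul(2, W, Add(17, W)))
Add(Add(Function('k')(Function('A')(-2, -3)), -314), -200) = Add(Add(Mul(2, Add(-3, Mul(-1, -2)), Add(17, Add(-3, Mul(-1, -2)))), -314), -200) = Add(Add(Mul(2, Add(-3, 2), Add(17, Add(-3, 2))), -314), -200) = Add(Add(Mul(2, -1, Add(17, -1)), -314), -200) = Add(Add(Mul(2, -1, 16), -314), -200) = Add(Add(-32, -314), -200) = Add(-346, -200) = -546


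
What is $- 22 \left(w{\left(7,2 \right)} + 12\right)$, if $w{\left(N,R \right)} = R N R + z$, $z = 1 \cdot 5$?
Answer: $-990$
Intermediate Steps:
$z = 5$
$w{\left(N,R \right)} = 5 + N R^{2}$ ($w{\left(N,R \right)} = R N R + 5 = N R R + 5 = N R^{2} + 5 = 5 + N R^{2}$)
$- 22 \left(w{\left(7,2 \right)} + 12\right) = - 22 \left(\left(5 + 7 \cdot 2^{2}\right) + 12\right) = - 22 \left(\left(5 + 7 \cdot 4\right) + 12\right) = - 22 \left(\left(5 + 28\right) + 12\right) = - 22 \left(33 + 12\right) = \left(-22\right) 45 = -990$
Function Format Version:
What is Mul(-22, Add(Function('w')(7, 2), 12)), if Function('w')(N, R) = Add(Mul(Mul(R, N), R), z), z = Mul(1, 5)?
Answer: -990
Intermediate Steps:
z = 5
Function('w')(N, R) = Add(5, Mul(N, Pow(R, 2))) (Function('w')(N, R) = Add(Mul(Mul(R, N), R), 5) = Add(Mul(Mul(N, R), R), 5) = Add(Mul(N, Pow(R, 2)), 5) = Add(5, Mul(N, Pow(R, 2))))
Mul(-22, Add(Function('w')(7, 2), 12)) = Mul(-22, Add(Add(5, Mul(7, Pow(2, 2))), 12)) = Mul(-22, Add(Add(5, Mul(7, 4)), 12)) = Mul(-22, Add(Add(5, 28), 12)) = Mul(-22, Add(33, 12)) = Mul(-22, 45) = -990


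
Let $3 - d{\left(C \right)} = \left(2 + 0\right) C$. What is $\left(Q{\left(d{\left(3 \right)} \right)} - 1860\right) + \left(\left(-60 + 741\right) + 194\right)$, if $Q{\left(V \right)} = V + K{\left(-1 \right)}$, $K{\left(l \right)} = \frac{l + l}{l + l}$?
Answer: $-987$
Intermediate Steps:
$d{\left(C \right)} = 3 - 2 C$ ($d{\left(C \right)} = 3 - \left(2 + 0\right) C = 3 - 2 C$)
$K{\left(l \right)} = 1$ ($K{\left(l \right)} = \frac{2 l}{2 l} = 2 l \frac{1}{2 l} = 1$)
$Q{\left(V \right)} = 1 + V$ ($Q{\left(V \right)} = V + 1 = 1 + V$)
$\left(Q{\left(d{\left(3 \right)} \right)} - 1860\right) + \left(\left(-60 + 741\right) + 194\right) = \left(\left(1 + \left(3 - 6\right)\right) - 1860\right) + \left(\left(-60 + 741\right) + 194\right) = \left(\left(1 + \left(3 - 6\right)\right) - 1860\right) + \left(681 + 194\right) = \left(\left(1 - 3\right) - 1860\right) + 875 = \left(-2 - 1860\right) + 875 = -1862 + 875 = -987$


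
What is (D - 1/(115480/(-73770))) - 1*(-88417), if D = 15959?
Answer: 1205341425/11548 ≈ 1.0438e+5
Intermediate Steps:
(D - 1/(115480/(-73770))) - 1*(-88417) = (15959 - 1/(115480/(-73770))) - 1*(-88417) = (15959 - 1/(115480*(-1/73770))) + 88417 = (15959 - 1/(-11548/7377)) + 88417 = (15959 - 1*(-7377/11548)) + 88417 = (15959 + 7377/11548) + 88417 = 184301909/11548 + 88417 = 1205341425/11548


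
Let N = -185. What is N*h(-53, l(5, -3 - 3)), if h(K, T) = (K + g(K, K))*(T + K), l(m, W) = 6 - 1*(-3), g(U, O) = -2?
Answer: -447700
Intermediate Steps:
l(m, W) = 9 (l(m, W) = 6 + 3 = 9)
h(K, T) = (-2 + K)*(K + T) (h(K, T) = (K - 2)*(T + K) = (-2 + K)*(K + T))
N*h(-53, l(5, -3 - 3)) = -185*((-53)² - 2*(-53) - 2*9 - 53*9) = -185*(2809 + 106 - 18 - 477) = -185*2420 = -447700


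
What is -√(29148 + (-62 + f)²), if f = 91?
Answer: -√29989 ≈ -173.17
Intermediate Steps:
-√(29148 + (-62 + f)²) = -√(29148 + (-62 + 91)²) = -√(29148 + 29²) = -√(29148 + 841) = -√29989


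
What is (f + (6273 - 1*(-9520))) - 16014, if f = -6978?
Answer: -7199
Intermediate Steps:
(f + (6273 - 1*(-9520))) - 16014 = (-6978 + (6273 - 1*(-9520))) - 16014 = (-6978 + (6273 + 9520)) - 16014 = (-6978 + 15793) - 16014 = 8815 - 16014 = -7199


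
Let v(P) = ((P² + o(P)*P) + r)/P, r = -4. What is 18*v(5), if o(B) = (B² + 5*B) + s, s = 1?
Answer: 4968/5 ≈ 993.60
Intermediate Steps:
o(B) = 1 + B² + 5*B (o(B) = (B² + 5*B) + 1 = 1 + B² + 5*B)
v(P) = (-4 + P² + P*(1 + P² + 5*P))/P (v(P) = ((P² + (1 + P² + 5*P)*P) - 4)/P = ((P² + P*(1 + P² + 5*P)) - 4)/P = (-4 + P² + P*(1 + P² + 5*P))/P)
18*v(5) = 18*(1 + 5² - 4/5 + 6*5) = 18*(1 + 25 - 4*⅕ + 30) = 18*(1 + 25 - ⅘ + 30) = 18*(276/5) = 4968/5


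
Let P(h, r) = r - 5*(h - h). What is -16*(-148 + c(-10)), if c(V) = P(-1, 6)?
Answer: 2272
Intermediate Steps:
P(h, r) = r (P(h, r) = r - 5*0 = r + 0 = r)
c(V) = 6
-16*(-148 + c(-10)) = -16*(-148 + 6) = -16*(-142) = 2272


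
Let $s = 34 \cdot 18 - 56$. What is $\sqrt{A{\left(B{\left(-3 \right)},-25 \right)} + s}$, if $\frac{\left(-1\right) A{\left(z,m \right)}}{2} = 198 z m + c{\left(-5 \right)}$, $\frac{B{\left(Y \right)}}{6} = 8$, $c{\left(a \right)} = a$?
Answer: $\sqrt{475766} \approx 689.76$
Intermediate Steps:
$B{\left(Y \right)} = 48$ ($B{\left(Y \right)} = 6 \cdot 8 = 48$)
$A{\left(z,m \right)} = 10 - 396 m z$ ($A{\left(z,m \right)} = - 2 \left(198 z m - 5\right) = - 2 \left(198 m z - 5\right) = - 2 \left(-5 + 198 m z\right) = 10 - 396 m z$)
$s = 556$ ($s = 612 - 56 = 556$)
$\sqrt{A{\left(B{\left(-3 \right)},-25 \right)} + s} = \sqrt{\left(10 - \left(-9900\right) 48\right) + 556} = \sqrt{\left(10 + 475200\right) + 556} = \sqrt{475210 + 556} = \sqrt{475766}$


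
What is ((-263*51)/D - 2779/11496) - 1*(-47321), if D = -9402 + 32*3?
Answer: 281256275365/5943432 ≈ 47322.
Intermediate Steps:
D = -9306 (D = -9402 + 96 = -9306)
((-263*51)/D - 2779/11496) - 1*(-47321) = (-263*51/(-9306) - 2779/11496) - 1*(-47321) = (-13413*(-1/9306) - 2779*1/11496) + 47321 = (4471/3102 - 2779/11496) + 47321 = 7129693/5943432 + 47321 = 281256275365/5943432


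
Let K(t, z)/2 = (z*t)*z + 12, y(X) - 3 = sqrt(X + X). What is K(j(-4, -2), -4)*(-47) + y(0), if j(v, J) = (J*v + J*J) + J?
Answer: -16165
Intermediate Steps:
j(v, J) = J + J**2 + J*v (j(v, J) = (J*v + J**2) + J = (J**2 + J*v) + J = J + J**2 + J*v)
y(X) = 3 + sqrt(2)*sqrt(X) (y(X) = 3 + sqrt(X + X) = 3 + sqrt(2*X) = 3 + sqrt(2)*sqrt(X))
K(t, z) = 24 + 2*t*z**2 (K(t, z) = 2*((z*t)*z + 12) = 2*((t*z)*z + 12) = 2*(t*z**2 + 12) = 2*(12 + t*z**2) = 24 + 2*t*z**2)
K(j(-4, -2), -4)*(-47) + y(0) = (24 + 2*(-2*(1 - 2 - 4))*(-4)**2)*(-47) + (3 + sqrt(2)*sqrt(0)) = (24 + 2*(-2*(-5))*16)*(-47) + (3 + sqrt(2)*0) = (24 + 2*10*16)*(-47) + (3 + 0) = (24 + 320)*(-47) + 3 = 344*(-47) + 3 = -16168 + 3 = -16165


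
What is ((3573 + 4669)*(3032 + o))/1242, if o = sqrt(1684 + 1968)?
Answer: 12494872/621 + 8242*sqrt(913)/621 ≈ 20522.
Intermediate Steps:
o = 2*sqrt(913) (o = sqrt(3652) = 2*sqrt(913) ≈ 60.432)
((3573 + 4669)*(3032 + o))/1242 = ((3573 + 4669)*(3032 + 2*sqrt(913)))/1242 = (8242*(3032 + 2*sqrt(913)))*(1/1242) = (24989744 + 16484*sqrt(913))*(1/1242) = 12494872/621 + 8242*sqrt(913)/621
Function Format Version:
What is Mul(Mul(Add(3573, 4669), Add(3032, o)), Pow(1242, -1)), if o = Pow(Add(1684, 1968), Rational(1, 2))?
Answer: Add(Rational(12494872, 621), Mul(Rational(8242, 621), Pow(913, Rational(1, 2)))) ≈ 20522.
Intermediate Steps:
o = Mul(2, Pow(913, Rational(1, 2))) (o = Pow(3652, Rational(1, 2)) = Mul(2, Pow(913, Rational(1, 2))) ≈ 60.432)
Mul(Mul(Add(3573, 4669), Add(3032, o)), Pow(1242, -1)) = Mul(Mul(Add(3573, 4669), Add(3032, Mul(2, Pow(913, Rational(1, 2))))), Pow(1242, -1)) = Mul(Mul(8242, Add(3032, Mul(2, Pow(913, Rational(1, 2))))), Rational(1, 1242)) = Mul(Add(24989744, Mul(16484, Pow(913, Rational(1, 2)))), Rational(1, 1242)) = Add(Rational(12494872, 621), Mul(Rational(8242, 621), Pow(913, Rational(1, 2))))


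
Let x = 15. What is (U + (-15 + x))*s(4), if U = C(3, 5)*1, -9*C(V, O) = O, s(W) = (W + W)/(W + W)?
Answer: -5/9 ≈ -0.55556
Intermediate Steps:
s(W) = 1 (s(W) = (2*W)/((2*W)) = (2*W)*(1/(2*W)) = 1)
C(V, O) = -O/9
U = -5/9 (U = -⅑*5*1 = -5/9*1 = -5/9 ≈ -0.55556)
(U + (-15 + x))*s(4) = (-5/9 + (-15 + 15))*1 = (-5/9 + 0)*1 = -5/9*1 = -5/9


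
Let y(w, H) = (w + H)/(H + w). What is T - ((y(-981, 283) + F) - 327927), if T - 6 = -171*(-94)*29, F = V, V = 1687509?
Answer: -893431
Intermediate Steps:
y(w, H) = 1 (y(w, H) = (H + w)/(H + w) = 1)
F = 1687509
T = 466152 (T = 6 - 171*(-94)*29 = 6 + 16074*29 = 6 + 466146 = 466152)
T - ((y(-981, 283) + F) - 327927) = 466152 - ((1 + 1687509) - 327927) = 466152 - (1687510 - 327927) = 466152 - 1*1359583 = 466152 - 1359583 = -893431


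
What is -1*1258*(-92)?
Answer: 115736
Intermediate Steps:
-1*1258*(-92) = -1258*(-92) = 115736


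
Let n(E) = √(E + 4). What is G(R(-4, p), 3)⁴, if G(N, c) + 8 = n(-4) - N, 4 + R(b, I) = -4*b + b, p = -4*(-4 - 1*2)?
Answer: 65536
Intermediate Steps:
p = 24 (p = -4*(-4 - 2) = -4*(-6) = 24)
n(E) = √(4 + E)
R(b, I) = -4 - 3*b (R(b, I) = -4 + (-4*b + b) = -4 - 3*b)
G(N, c) = -8 - N (G(N, c) = -8 + (√(4 - 4) - N) = -8 + (√0 - N) = -8 + (0 - N) = -8 - N)
G(R(-4, p), 3)⁴ = (-8 - (-4 - 3*(-4)))⁴ = (-8 - (-4 + 12))⁴ = (-8 - 1*8)⁴ = (-8 - 8)⁴ = (-16)⁴ = 65536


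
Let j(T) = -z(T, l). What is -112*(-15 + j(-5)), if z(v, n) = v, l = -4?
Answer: 1120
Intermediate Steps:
j(T) = -T
-112*(-15 + j(-5)) = -112*(-15 - 1*(-5)) = -112*(-15 + 5) = -112*(-10) = 1120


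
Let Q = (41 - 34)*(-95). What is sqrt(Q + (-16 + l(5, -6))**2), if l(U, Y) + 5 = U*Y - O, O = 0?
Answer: 44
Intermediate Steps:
l(U, Y) = -5 + U*Y (l(U, Y) = -5 + (U*Y - 1*0) = -5 + (U*Y + 0) = -5 + U*Y)
Q = -665 (Q = 7*(-95) = -665)
sqrt(Q + (-16 + l(5, -6))**2) = sqrt(-665 + (-16 + (-5 + 5*(-6)))**2) = sqrt(-665 + (-16 + (-5 - 30))**2) = sqrt(-665 + (-16 - 35)**2) = sqrt(-665 + (-51)**2) = sqrt(-665 + 2601) = sqrt(1936) = 44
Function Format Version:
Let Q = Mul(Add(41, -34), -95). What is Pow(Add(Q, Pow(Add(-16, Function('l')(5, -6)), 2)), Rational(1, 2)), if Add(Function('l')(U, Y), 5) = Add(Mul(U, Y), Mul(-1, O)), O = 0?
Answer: 44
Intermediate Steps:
Function('l')(U, Y) = Add(-5, Mul(U, Y)) (Function('l')(U, Y) = Add(-5, Add(Mul(U, Y), Mul(-1, 0))) = Add(-5, Add(Mul(U, Y), 0)) = Add(-5, Mul(U, Y)))
Q = -665 (Q = Mul(7, -95) = -665)
Pow(Add(Q, Pow(Add(-16, Function('l')(5, -6)), 2)), Rational(1, 2)) = Pow(Add(-665, Pow(Add(-16, Add(-5, Mul(5, -6))), 2)), Rational(1, 2)) = Pow(Add(-665, Pow(Add(-16, Add(-5, -30)), 2)), Rational(1, 2)) = Pow(Add(-665, Pow(Add(-16, -35), 2)), Rational(1, 2)) = Pow(Add(-665, Pow(-51, 2)), Rational(1, 2)) = Pow(Add(-665, 2601), Rational(1, 2)) = Pow(1936, Rational(1, 2)) = 44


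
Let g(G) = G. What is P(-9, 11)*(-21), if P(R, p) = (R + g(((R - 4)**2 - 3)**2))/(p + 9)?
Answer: -578487/20 ≈ -28924.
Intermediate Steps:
P(R, p) = (R + (-3 + (-4 + R)**2)**2)/(9 + p) (P(R, p) = (R + ((R - 4)**2 - 3)**2)/(p + 9) = (R + ((-4 + R)**2 - 3)**2)/(9 + p) = (R + (-3 + (-4 + R)**2)**2)/(9 + p))
P(-9, 11)*(-21) = ((-9 + (-3 + (-4 - 9)**2)**2)/(9 + 11))*(-21) = ((-9 + (-3 + (-13)**2)**2)/20)*(-21) = ((-9 + (-3 + 169)**2)/20)*(-21) = ((-9 + 166**2)/20)*(-21) = ((-9 + 27556)/20)*(-21) = ((1/20)*27547)*(-21) = (27547/20)*(-21) = -578487/20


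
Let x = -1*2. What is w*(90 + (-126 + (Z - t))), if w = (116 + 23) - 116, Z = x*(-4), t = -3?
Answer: -575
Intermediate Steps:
x = -2
Z = 8 (Z = -2*(-4) = 8)
w = 23 (w = 139 - 116 = 23)
w*(90 + (-126 + (Z - t))) = 23*(90 + (-126 + (8 - 1*(-3)))) = 23*(90 + (-126 + (8 + 3))) = 23*(90 + (-126 + 11)) = 23*(90 - 115) = 23*(-25) = -575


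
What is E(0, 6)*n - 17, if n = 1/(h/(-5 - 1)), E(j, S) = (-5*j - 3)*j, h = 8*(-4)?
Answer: -17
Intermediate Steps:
h = -32
E(j, S) = j*(-3 - 5*j) (E(j, S) = (-3 - 5*j)*j = j*(-3 - 5*j))
n = 3/16 (n = 1/(-32/(-5 - 1)) = 1/(-32/(-6)) = 1/(-32*(-⅙)) = 1/(16/3) = 3/16 ≈ 0.18750)
E(0, 6)*n - 17 = -1*0*(3 + 5*0)*(3/16) - 17 = -1*0*(3 + 0)*(3/16) - 17 = -1*0*3*(3/16) - 17 = 0*(3/16) - 17 = 0 - 17 = -17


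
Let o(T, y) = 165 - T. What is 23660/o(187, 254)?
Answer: -11830/11 ≈ -1075.5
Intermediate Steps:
23660/o(187, 254) = 23660/(165 - 1*187) = 23660/(165 - 187) = 23660/(-22) = 23660*(-1/22) = -11830/11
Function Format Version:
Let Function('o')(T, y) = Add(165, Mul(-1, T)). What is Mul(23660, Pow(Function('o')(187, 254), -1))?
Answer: Rational(-11830, 11) ≈ -1075.5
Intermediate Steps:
Mul(23660, Pow(Function('o')(187, 254), -1)) = Mul(23660, Pow(Add(165, Mul(-1, 187)), -1)) = Mul(23660, Pow(Add(165, -187), -1)) = Mul(23660, Pow(-22, -1)) = Mul(23660, Rational(-1, 22)) = Rational(-11830, 11)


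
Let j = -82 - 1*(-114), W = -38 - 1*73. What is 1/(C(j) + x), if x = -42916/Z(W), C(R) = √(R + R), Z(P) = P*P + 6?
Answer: 12327/55700 ≈ 0.22131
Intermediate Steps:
W = -111 (W = -38 - 73 = -111)
Z(P) = 6 + P² (Z(P) = P² + 6 = 6 + P²)
j = 32 (j = -82 + 114 = 32)
C(R) = √2*√R (C(R) = √(2*R) = √2*√R)
x = -42916/12327 (x = -42916/(6 + (-111)²) = -42916/(6 + 12321) = -42916/12327 ≈ -3.4815)
1/(C(j) + x) = 1/(√2*√32 - 42916/12327) = 1/(√2*(4*√2) - 42916/12327) = 1/(8 - 42916/12327) = 1/(55700/12327) = 12327/55700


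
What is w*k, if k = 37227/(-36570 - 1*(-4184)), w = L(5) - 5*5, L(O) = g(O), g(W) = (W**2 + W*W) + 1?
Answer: -483951/16193 ≈ -29.886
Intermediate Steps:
g(W) = 1 + 2*W**2 (g(W) = (W**2 + W**2) + 1 = 2*W**2 + 1 = 1 + 2*W**2)
L(O) = 1 + 2*O**2
w = 26 (w = (1 + 2*5**2) - 5*5 = (1 + 2*25) - 25 = (1 + 50) - 25 = 51 - 25 = 26)
k = -37227/32386 (k = 37227/(-36570 + 4184) = 37227/(-32386) = 37227*(-1/32386) = -37227/32386 ≈ -1.1495)
w*k = 26*(-37227/32386) = -483951/16193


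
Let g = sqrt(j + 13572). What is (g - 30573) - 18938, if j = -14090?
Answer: -49511 + I*sqrt(518) ≈ -49511.0 + 22.76*I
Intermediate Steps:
g = I*sqrt(518) (g = sqrt(-14090 + 13572) = sqrt(-518) = I*sqrt(518) ≈ 22.76*I)
(g - 30573) - 18938 = (I*sqrt(518) - 30573) - 18938 = (-30573 + I*sqrt(518)) - 18938 = -49511 + I*sqrt(518)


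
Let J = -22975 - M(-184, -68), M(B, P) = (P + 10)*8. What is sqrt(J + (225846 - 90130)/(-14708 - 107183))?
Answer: I*sqrt(6825955744003)/17413 ≈ 150.04*I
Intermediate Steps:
M(B, P) = 80 + 8*P (M(B, P) = (10 + P)*8 = 80 + 8*P)
J = -22511 (J = -22975 - (80 + 8*(-68)) = -22975 - (80 - 544) = -22975 - 1*(-464) = -22975 + 464 = -22511)
sqrt(J + (225846 - 90130)/(-14708 - 107183)) = sqrt(-22511 + (225846 - 90130)/(-14708 - 107183)) = sqrt(-22511 + 135716/(-121891)) = sqrt(-22511 + 135716*(-1/121891)) = sqrt(-22511 - 19388/17413) = sqrt(-392003431/17413) = I*sqrt(6825955744003)/17413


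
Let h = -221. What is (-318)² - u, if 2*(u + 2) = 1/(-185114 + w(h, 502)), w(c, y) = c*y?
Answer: 59877918113/592112 ≈ 1.0113e+5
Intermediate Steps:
u = -1184225/592112 (u = -2 + 1/(2*(-185114 - 221*502)) = -2 + 1/(2*(-185114 - 110942)) = -2 + (½)/(-296056) = -2 + (½)*(-1/296056) = -2 - 1/592112 = -1184225/592112 ≈ -2.0000)
(-318)² - u = (-318)² - 1*(-1184225/592112) = 101124 + 1184225/592112 = 59877918113/592112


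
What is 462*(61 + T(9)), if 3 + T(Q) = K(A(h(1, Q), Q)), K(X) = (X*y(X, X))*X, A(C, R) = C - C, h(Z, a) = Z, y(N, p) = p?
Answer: 26796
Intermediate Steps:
A(C, R) = 0
K(X) = X³ (K(X) = (X*X)*X = X²*X = X³)
T(Q) = -3 (T(Q) = -3 + 0³ = -3 + 0 = -3)
462*(61 + T(9)) = 462*(61 - 3) = 462*58 = 26796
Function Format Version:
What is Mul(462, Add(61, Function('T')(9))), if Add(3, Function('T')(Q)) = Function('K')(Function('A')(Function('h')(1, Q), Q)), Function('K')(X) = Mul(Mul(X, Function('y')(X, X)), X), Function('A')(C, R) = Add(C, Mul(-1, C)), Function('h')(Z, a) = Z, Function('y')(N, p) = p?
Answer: 26796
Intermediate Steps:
Function('A')(C, R) = 0
Function('K')(X) = Pow(X, 3) (Function('K')(X) = Mul(Mul(X, X), X) = Mul(Pow(X, 2), X) = Pow(X, 3))
Function('T')(Q) = -3 (Function('T')(Q) = Add(-3, Pow(0, 3)) = Add(-3, 0) = -3)
Mul(462, Add(61, Function('T')(9))) = Mul(462, Add(61, -3)) = Mul(462, 58) = 26796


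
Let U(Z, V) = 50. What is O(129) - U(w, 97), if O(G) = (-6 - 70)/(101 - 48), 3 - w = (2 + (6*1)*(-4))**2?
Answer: -2726/53 ≈ -51.434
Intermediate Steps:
w = -481 (w = 3 - (2 + (6*1)*(-4))**2 = 3 - (2 + 6*(-4))**2 = 3 - (2 - 24)**2 = 3 - 1*(-22)**2 = 3 - 1*484 = 3 - 484 = -481)
O(G) = -76/53
O(129) - U(w, 97) = -76/53 - 1*50 = -76/53 - 50 = -2726/53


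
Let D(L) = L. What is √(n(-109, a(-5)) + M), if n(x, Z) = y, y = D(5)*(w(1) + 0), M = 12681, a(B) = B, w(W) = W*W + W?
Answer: 7*√259 ≈ 112.65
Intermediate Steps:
w(W) = W + W² (w(W) = W² + W = W + W²)
y = 10 (y = 5*(1*(1 + 1) + 0) = 5*(1*2 + 0) = 5*(2 + 0) = 5*2 = 10)
n(x, Z) = 10
√(n(-109, a(-5)) + M) = √(10 + 12681) = √12691 = 7*√259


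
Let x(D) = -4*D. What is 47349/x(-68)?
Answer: 47349/272 ≈ 174.08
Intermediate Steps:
47349/x(-68) = 47349/((-4*(-68))) = 47349/272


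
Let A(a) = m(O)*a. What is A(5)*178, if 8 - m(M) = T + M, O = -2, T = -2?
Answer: 10680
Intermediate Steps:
m(M) = 10 - M (m(M) = 8 - (-2 + M) = 8 + (2 - M) = 10 - M)
A(a) = 12*a (A(a) = (10 - 1*(-2))*a = (10 + 2)*a = 12*a)
A(5)*178 = (12*5)*178 = 60*178 = 10680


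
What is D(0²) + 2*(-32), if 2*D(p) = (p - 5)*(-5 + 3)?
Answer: -59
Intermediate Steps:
D(p) = 5 - p (D(p) = ((p - 5)*(-5 + 3))/2 = ((-5 + p)*(-2))/2 = (10 - 2*p)/2 = 5 - p)
D(0²) + 2*(-32) = (5 - 1*0²) + 2*(-32) = (5 - 1*0) - 64 = (5 + 0) - 64 = 5 - 64 = -59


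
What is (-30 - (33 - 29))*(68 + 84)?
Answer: -5168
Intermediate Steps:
(-30 - (33 - 29))*(68 + 84) = (-30 - 1*4)*152 = (-30 - 4)*152 = -34*152 = -5168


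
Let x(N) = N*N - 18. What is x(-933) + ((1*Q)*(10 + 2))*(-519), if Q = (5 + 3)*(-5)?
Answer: 1119591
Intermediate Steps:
x(N) = -18 + N**2 (x(N) = N**2 - 18 = -18 + N**2)
Q = -40 (Q = 8*(-5) = -40)
x(-933) + ((1*Q)*(10 + 2))*(-519) = (-18 + (-933)**2) + ((1*(-40))*(10 + 2))*(-519) = (-18 + 870489) - 40*12*(-519) = 870471 - 480*(-519) = 870471 + 249120 = 1119591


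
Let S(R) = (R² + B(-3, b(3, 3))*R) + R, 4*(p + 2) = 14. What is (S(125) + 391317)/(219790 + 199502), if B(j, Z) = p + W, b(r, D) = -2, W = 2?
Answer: 815009/838584 ≈ 0.97189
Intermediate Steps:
p = 3/2 (p = -2 + (¼)*14 = -2 + 7/2 = 3/2 ≈ 1.5000)
B(j, Z) = 7/2 (B(j, Z) = 3/2 + 2 = 7/2)
S(R) = R² + 9*R/2 (S(R) = (R² + 7*R/2) + R = R² + 9*R/2)
(S(125) + 391317)/(219790 + 199502) = ((½)*125*(9 + 2*125) + 391317)/(219790 + 199502) = ((½)*125*(9 + 250) + 391317)/419292 = ((½)*125*259 + 391317)*(1/419292) = (32375/2 + 391317)*(1/419292) = (815009/2)*(1/419292) = 815009/838584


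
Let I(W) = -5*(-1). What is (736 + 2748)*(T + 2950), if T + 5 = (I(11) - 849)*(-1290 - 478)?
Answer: 5209057308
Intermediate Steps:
I(W) = 5
T = 1492187 (T = -5 + (5 - 849)*(-1290 - 478) = -5 - 844*(-1768) = -5 + 1492192 = 1492187)
(736 + 2748)*(T + 2950) = (736 + 2748)*(1492187 + 2950) = 3484*1495137 = 5209057308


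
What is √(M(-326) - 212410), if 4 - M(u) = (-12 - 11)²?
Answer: I*√212935 ≈ 461.45*I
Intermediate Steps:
M(u) = -525 (M(u) = 4 - (-12 - 11)² = 4 - 1*(-23)² = 4 - 1*529 = 4 - 529 = -525)
√(M(-326) - 212410) = √(-525 - 212410) = √(-212935) = I*√212935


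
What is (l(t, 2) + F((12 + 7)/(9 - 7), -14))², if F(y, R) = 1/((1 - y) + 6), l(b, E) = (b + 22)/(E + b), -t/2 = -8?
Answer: 5929/2025 ≈ 2.9279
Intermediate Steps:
t = 16 (t = -2*(-8) = 16)
l(b, E) = (22 + b)/(E + b)
F(y, R) = 1/(7 - y)
(l(t, 2) + F((12 + 7)/(9 - 7), -14))² = ((22 + 16)/(2 + 16) - 1/(-7 + (12 + 7)/(9 - 7)))² = (38/18 - 1/(-7 + 19/2))² = ((1/18)*38 - 1/(-7 + 19*(½)))² = (19/9 - 1/(-7 + 19/2))² = (19/9 - 1/5/2)² = (19/9 - 1*⅖)² = (19/9 - ⅖)² = (77/45)² = 5929/2025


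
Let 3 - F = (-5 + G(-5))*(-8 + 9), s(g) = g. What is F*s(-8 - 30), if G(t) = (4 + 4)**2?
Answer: 2128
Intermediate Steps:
G(t) = 64 (G(t) = 8**2 = 64)
F = -56 (F = 3 - (-5 + 64)*(-8 + 9) = 3 - 59 = -56)
F*s(-8 - 30) = -56*(-8 - 30) = -56*(-38) = 2128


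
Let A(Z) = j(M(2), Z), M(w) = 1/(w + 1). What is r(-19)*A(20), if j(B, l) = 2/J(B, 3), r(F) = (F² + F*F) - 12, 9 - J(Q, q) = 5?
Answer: 355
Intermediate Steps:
J(Q, q) = 4 (J(Q, q) = 9 - 1*5 = 9 - 5 = 4)
r(F) = -12 + 2*F² (r(F) = (F² + F²) - 12 = 2*F² - 12 = -12 + 2*F²)
M(w) = 1/(1 + w)
j(B, l) = ½ (j(B, l) = 2/4 = 2*(¼) = ½)
A(Z) = ½
r(-19)*A(20) = (-12 + 2*(-19)²)*(½) = (-12 + 2*361)*(½) = (-12 + 722)*(½) = 710*(½) = 355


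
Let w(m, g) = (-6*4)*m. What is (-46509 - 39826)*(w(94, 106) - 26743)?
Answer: 2503628665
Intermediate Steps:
w(m, g) = -24*m
(-46509 - 39826)*(w(94, 106) - 26743) = (-46509 - 39826)*(-24*94 - 26743) = -86335*(-2256 - 26743) = -86335*(-28999) = 2503628665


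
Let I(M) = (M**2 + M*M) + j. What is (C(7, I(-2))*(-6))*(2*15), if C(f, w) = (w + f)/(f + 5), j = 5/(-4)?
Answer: -825/4 ≈ -206.25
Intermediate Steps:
j = -5/4 (j = 5*(-1/4) = -5/4 ≈ -1.2500)
I(M) = -5/4 + 2*M**2 (I(M) = (M**2 + M*M) - 5/4 = (M**2 + M**2) - 5/4 = 2*M**2 - 5/4 = -5/4 + 2*M**2)
C(f, w) = (f + w)/(5 + f)
(C(7, I(-2))*(-6))*(2*15) = (((7 + (-5/4 + 2*(-2)**2))/(5 + 7))*(-6))*(2*15) = (((7 + (-5/4 + 2*4))/12)*(-6))*30 = (((7 + (-5/4 + 8))/12)*(-6))*30 = (((7 + 27/4)/12)*(-6))*30 = (((1/12)*(55/4))*(-6))*30 = ((55/48)*(-6))*30 = -55/8*30 = -825/4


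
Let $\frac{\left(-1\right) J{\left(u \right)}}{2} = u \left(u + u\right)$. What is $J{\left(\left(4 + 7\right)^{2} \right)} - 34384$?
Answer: $-92948$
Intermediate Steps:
$J{\left(u \right)} = - 4 u^{2}$ ($J{\left(u \right)} = - 2 u \left(u + u\right) = - 2 u 2 u = - 2 \cdot 2 u^{2} = - 4 u^{2}$)
$J{\left(\left(4 + 7\right)^{2} \right)} - 34384 = - 4 \left(\left(4 + 7\right)^{2}\right)^{2} - 34384 = - 4 \left(11^{2}\right)^{2} - 34384 = - 4 \cdot 121^{2} - 34384 = \left(-4\right) 14641 - 34384 = -58564 - 34384 = -92948$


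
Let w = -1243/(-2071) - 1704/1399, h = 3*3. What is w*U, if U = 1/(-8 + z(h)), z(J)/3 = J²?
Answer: -1790027/680872315 ≈ -0.0026290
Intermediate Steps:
h = 9
w = -1790027/2897329 (w = -1243*(-1/2071) - 1704*1/1399 = 1243/2071 - 1704/1399 = -1790027/2897329 ≈ -0.61782)
z(J) = 3*J²
U = 1/235 (U = 1/(-8 + 3*9²) = 1/(-8 + 3*81) = 1/(-8 + 243) = 1/235 ≈ 0.0042553)
w*U = -1790027/2897329*1/235 = -1790027/680872315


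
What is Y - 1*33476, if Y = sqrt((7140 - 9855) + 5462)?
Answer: -33476 + sqrt(2747) ≈ -33424.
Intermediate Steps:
Y = sqrt(2747) (Y = sqrt(-2715 + 5462) = sqrt(2747) ≈ 52.412)
Y - 1*33476 = sqrt(2747) - 1*33476 = sqrt(2747) - 33476 = -33476 + sqrt(2747)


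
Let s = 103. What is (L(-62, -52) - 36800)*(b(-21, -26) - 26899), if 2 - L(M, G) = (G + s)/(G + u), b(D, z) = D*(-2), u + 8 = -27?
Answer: 28659776125/29 ≈ 9.8827e+8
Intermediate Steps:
u = -35 (u = -8 - 27 = -35)
b(D, z) = -2*D
L(M, G) = 2 - (103 + G)/(-35 + G) (L(M, G) = 2 - (G + 103)/(G - 35) = 2 - (103 + G)/(-35 + G))
(L(-62, -52) - 36800)*(b(-21, -26) - 26899) = ((-173 - 52)/(-35 - 52) - 36800)*(-2*(-21) - 26899) = (-225/(-87) - 36800)*(42 - 26899) = (-1/87*(-225) - 36800)*(-26857) = (75/29 - 36800)*(-26857) = -1067125/29*(-26857) = 28659776125/29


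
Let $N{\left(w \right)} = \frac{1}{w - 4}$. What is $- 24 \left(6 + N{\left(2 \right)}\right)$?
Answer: $-132$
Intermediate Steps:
$N{\left(w \right)} = \frac{1}{-4 + w}$
$- 24 \left(6 + N{\left(2 \right)}\right) = - 24 \left(6 + \frac{1}{-4 + 2}\right) = - 24 \left(6 + \frac{1}{-2}\right) = - 24 \left(6 - \frac{1}{2}\right) = \left(-24\right) \frac{11}{2} = -132$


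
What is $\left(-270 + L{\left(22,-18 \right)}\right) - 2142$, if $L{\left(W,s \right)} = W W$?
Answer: $-1928$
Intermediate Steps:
$L{\left(W,s \right)} = W^{2}$
$\left(-270 + L{\left(22,-18 \right)}\right) - 2142 = \left(-270 + 22^{2}\right) - 2142 = \left(-270 + 484\right) - 2142 = 214 - 2142 = -1928$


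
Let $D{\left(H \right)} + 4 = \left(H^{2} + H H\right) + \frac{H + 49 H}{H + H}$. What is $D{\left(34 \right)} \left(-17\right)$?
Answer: $-39661$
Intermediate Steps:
$D{\left(H \right)} = 21 + 2 H^{2}$ ($D{\left(H \right)} = -4 + \left(\left(H^{2} + H H\right) + \frac{H + 49 H}{H + H}\right) = -4 + \left(\left(H^{2} + H^{2}\right) + \frac{50 H}{2 H}\right) = -4 + \left(2 H^{2} + 50 H \frac{1}{2 H}\right) = -4 + \left(2 H^{2} + 25\right) = -4 + \left(25 + 2 H^{2}\right) = 21 + 2 H^{2}$)
$D{\left(34 \right)} \left(-17\right) = \left(21 + 2 \cdot 34^{2}\right) \left(-17\right) = \left(21 + 2 \cdot 1156\right) \left(-17\right) = \left(21 + 2312\right) \left(-17\right) = 2333 \left(-17\right) = -39661$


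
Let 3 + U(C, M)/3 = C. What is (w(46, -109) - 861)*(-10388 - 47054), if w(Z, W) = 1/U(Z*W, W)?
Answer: 744385823104/15051 ≈ 4.9458e+7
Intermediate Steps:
U(C, M) = -9 + 3*C
w(Z, W) = 1/(-9 + 3*W*Z) (w(Z, W) = 1/(-9 + 3*(Z*W)) = 1/(-9 + 3*(W*Z)) = 1/(-9 + 3*W*Z))
(w(46, -109) - 861)*(-10388 - 47054) = (1/(3*(-3 - 109*46)) - 861)*(-10388 - 47054) = (1/(3*(-3 - 5014)) - 861)*(-57442) = ((1/3)/(-5017) - 861)*(-57442) = ((1/3)*(-1/5017) - 861)*(-57442) = (-1/15051 - 861)*(-57442) = -12958912/15051*(-57442) = 744385823104/15051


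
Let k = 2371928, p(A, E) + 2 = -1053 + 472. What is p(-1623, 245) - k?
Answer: -2372511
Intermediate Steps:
p(A, E) = -583 (p(A, E) = -2 + (-1053 + 472) = -2 - 581 = -583)
p(-1623, 245) - k = -583 - 1*2371928 = -583 - 2371928 = -2372511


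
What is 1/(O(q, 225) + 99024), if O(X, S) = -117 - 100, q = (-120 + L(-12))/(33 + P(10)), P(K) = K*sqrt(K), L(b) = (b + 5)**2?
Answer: 1/98807 ≈ 1.0121e-5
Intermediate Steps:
L(b) = (5 + b)**2
P(K) = K**(3/2)
q = -71/(33 + 10*sqrt(10)) (q = (-120 + (5 - 12)**2)/(33 + 10**(3/2)) = (-120 + (-7)**2)/(33 + 10*sqrt(10)) = (-120 + 49)/(33 + 10*sqrt(10)) = -71/(33 + 10*sqrt(10)) ≈ -1.0987)
O(X, S) = -217
1/(O(q, 225) + 99024) = 1/(-217 + 99024) = 1/98807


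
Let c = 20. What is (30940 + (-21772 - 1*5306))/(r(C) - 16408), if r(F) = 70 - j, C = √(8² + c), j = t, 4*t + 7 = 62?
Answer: -15448/65407 ≈ -0.23618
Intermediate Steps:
t = 55/4 (t = -7/4 + (¼)*62 = -7/4 + 31/2 = 55/4 ≈ 13.750)
j = 55/4 ≈ 13.750
C = 2*√21 (C = √(8² + 20) = √(64 + 20) = √84 = 2*√21 ≈ 9.1651)
r(F) = 225/4 (r(F) = 70 - 1*55/4 = 70 - 55/4 = 225/4)
(30940 + (-21772 - 1*5306))/(r(C) - 16408) = (30940 + (-21772 - 1*5306))/(225/4 - 16408) = (30940 + (-21772 - 5306))/(-65407/4) = (30940 - 27078)*(-4/65407) = 3862*(-4/65407) = -15448/65407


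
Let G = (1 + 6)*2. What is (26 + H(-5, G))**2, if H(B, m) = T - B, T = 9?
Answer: 1600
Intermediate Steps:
G = 14 (G = 7*2 = 14)
H(B, m) = 9 - B
(26 + H(-5, G))**2 = (26 + (9 - 1*(-5)))**2 = (26 + (9 + 5))**2 = (26 + 14)**2 = 40**2 = 1600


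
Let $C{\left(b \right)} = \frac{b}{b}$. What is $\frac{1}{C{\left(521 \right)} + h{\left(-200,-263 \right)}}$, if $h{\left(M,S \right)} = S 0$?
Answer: $1$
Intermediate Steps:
$h{\left(M,S \right)} = 0$
$C{\left(b \right)} = 1$
$\frac{1}{C{\left(521 \right)} + h{\left(-200,-263 \right)}} = \frac{1}{1 + 0} = 1^{-1} = 1$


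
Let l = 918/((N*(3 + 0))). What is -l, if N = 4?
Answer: -153/2 ≈ -76.500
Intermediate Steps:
l = 153/2 (l = 918/((4*(3 + 0))) = 918/((4*3)) = 918/12 = 918*(1/12) = 153/2 ≈ 76.500)
-l = -1*153/2 = -153/2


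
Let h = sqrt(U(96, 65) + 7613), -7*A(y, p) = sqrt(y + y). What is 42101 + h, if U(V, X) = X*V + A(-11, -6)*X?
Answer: 42101 + sqrt(678797 - 455*I*sqrt(22))/7 ≈ 42219.0 - 0.18502*I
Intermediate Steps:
A(y, p) = -sqrt(2)*sqrt(y)/7 (A(y, p) = -sqrt(y + y)/7 = -sqrt(2)*sqrt(y)/7)
U(V, X) = V*X - I*X*sqrt(22)/7 (U(V, X) = X*V + (-sqrt(2)*sqrt(-11)/7)*X = V*X + (-sqrt(2)*I*sqrt(11)/7)*X = V*X + (-I*sqrt(22)/7)*X = V*X - I*X*sqrt(22)/7)
h = sqrt(13853 - 65*I*sqrt(22)/7) (h = sqrt((1/7)*65*(7*96 - I*sqrt(22)) + 7613) = sqrt((1/7)*65*(672 - I*sqrt(22)) + 7613) = sqrt((6240 - 65*I*sqrt(22)/7) + 7613) = sqrt(13853 - 65*I*sqrt(22)/7) ≈ 117.7 - 0.185*I)
42101 + h = 42101 + sqrt(678797 - 455*I*sqrt(22))/7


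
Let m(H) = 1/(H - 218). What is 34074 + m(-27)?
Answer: 8348129/245 ≈ 34074.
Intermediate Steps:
m(H) = 1/(-218 + H)
34074 + m(-27) = 34074 + 1/(-218 - 27) = 34074 + 1/(-245) = 34074 - 1/245 = 8348129/245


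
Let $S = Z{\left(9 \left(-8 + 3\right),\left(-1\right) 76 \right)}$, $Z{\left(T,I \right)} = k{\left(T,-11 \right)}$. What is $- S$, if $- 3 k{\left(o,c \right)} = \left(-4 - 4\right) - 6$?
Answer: $- \frac{14}{3} \approx -4.6667$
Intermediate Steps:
$k{\left(o,c \right)} = \frac{14}{3}$ ($k{\left(o,c \right)} = - \frac{\left(-4 - 4\right) - 6}{3} = - \frac{-8 - 6}{3} = \left(- \frac{1}{3}\right) \left(-14\right) = \frac{14}{3}$)
$Z{\left(T,I \right)} = \frac{14}{3}$
$S = \frac{14}{3} \approx 4.6667$
$- S = \left(-1\right) \frac{14}{3} = - \frac{14}{3}$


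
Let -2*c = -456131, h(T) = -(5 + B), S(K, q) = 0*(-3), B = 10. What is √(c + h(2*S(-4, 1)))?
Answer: √912202/2 ≈ 477.55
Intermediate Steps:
S(K, q) = 0
h(T) = -15 (h(T) = -(5 + 10) = -1*15 = -15)
c = 456131/2 (c = -½*(-456131) = 456131/2 ≈ 2.2807e+5)
√(c + h(2*S(-4, 1))) = √(456131/2 - 15) = √(456101/2) = √912202/2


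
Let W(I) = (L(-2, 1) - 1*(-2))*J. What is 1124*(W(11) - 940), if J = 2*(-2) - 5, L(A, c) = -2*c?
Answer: -1056560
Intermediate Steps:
J = -9 (J = -4 - 5 = -9)
W(I) = 0 (W(I) = (-2*1 - 1*(-2))*(-9) = (-2 + 2)*(-9) = 0*(-9) = 0)
1124*(W(11) - 940) = 1124*(0 - 940) = 1124*(-940) = -1056560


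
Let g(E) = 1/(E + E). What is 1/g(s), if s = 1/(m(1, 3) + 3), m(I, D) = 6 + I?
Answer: ⅕ ≈ 0.20000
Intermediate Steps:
s = ⅒ (s = 1/((6 + 1) + 3) = 1/(7 + 3) = 1/10 = ⅒ ≈ 0.10000)
g(E) = 1/(2*E)
1/g(s) = 1/(1/(2*(⅒))) = 1/((½)*10) = 1/5 = ⅕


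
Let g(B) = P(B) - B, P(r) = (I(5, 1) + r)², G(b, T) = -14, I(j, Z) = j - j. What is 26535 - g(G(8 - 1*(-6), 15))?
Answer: 26325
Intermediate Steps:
I(j, Z) = 0
P(r) = r² (P(r) = (0 + r)² = r²)
g(B) = B² - B
26535 - g(G(8 - 1*(-6), 15)) = 26535 - (-14)*(-1 - 14) = 26535 - (-14)*(-15) = 26535 - 1*210 = 26535 - 210 = 26325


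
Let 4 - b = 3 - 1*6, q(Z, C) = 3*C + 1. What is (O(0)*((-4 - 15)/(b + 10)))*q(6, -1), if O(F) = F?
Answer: 0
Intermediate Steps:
q(Z, C) = 1 + 3*C
b = 7 (b = 4 - (3 - 1*6) = 4 - (3 - 6) = 4 - 1*(-3) = 4 + 3 = 7)
(O(0)*((-4 - 15)/(b + 10)))*q(6, -1) = (0*((-4 - 15)/(7 + 10)))*(1 + 3*(-1)) = (0*(-19/17))*(1 - 3) = (0*(-19*1/17))*(-2) = (0*(-19/17))*(-2) = 0*(-2) = 0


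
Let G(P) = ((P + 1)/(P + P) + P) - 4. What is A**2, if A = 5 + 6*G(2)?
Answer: 25/4 ≈ 6.2500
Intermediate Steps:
G(P) = -4 + P + (1 + P)/(2*P) (G(P) = ((1 + P)/((2*P)) + P) - 4 = ((1 + P)*(1/(2*P)) + P) - 4 = ((1 + P)/(2*P) + P) - 4 = (P + (1 + P)/(2*P)) - 4 = -4 + P + (1 + P)/(2*P))
A = -5/2 (A = 5 + 6*(-7/2 + 2 + (1/2)/2) = 5 + 6*(-7/2 + 2 + (1/2)*(1/2)) = 5 + 6*(-7/2 + 2 + 1/4) = 5 + 6*(-5/4) = 5 - 15/2 = -5/2 ≈ -2.5000)
A**2 = (-5/2)**2 = 25/4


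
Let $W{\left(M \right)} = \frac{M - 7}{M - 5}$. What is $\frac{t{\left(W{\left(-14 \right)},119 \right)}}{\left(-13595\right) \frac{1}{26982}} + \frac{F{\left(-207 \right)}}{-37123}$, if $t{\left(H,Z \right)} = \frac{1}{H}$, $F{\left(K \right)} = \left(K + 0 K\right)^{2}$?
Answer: $- \frac{10421526063}{3532810295} \approx -2.9499$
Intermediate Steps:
$W{\left(M \right)} = \frac{-7 + M}{-5 + M}$
$F{\left(K \right)} = K^{2}$ ($F{\left(K \right)} = \left(K + 0\right)^{2} = K^{2}$)
$\frac{t{\left(W{\left(-14 \right)},119 \right)}}{\left(-13595\right) \frac{1}{26982}} + \frac{F{\left(-207 \right)}}{-37123} = \frac{1}{\frac{-7 - 14}{-5 - 14} \left(- \frac{13595}{26982}\right)} + \frac{\left(-207\right)^{2}}{-37123} = \frac{1}{\frac{1}{-19} \left(-21\right) \left(\left(-13595\right) \frac{1}{26982}\right)} + 42849 \left(- \frac{1}{37123}\right) = \frac{1}{\left(- \frac{1}{19}\right) \left(-21\right) \left(- \frac{13595}{26982}\right)} - \frac{42849}{37123} = \frac{1}{\frac{21}{19}} \left(- \frac{26982}{13595}\right) - \frac{42849}{37123} = \frac{19}{21} \left(- \frac{26982}{13595}\right) - \frac{42849}{37123} = - \frac{170886}{95165} - \frac{42849}{37123} = - \frac{10421526063}{3532810295}$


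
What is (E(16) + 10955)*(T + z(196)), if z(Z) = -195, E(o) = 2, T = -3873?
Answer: -44573076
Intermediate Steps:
(E(16) + 10955)*(T + z(196)) = (2 + 10955)*(-3873 - 195) = 10957*(-4068) = -44573076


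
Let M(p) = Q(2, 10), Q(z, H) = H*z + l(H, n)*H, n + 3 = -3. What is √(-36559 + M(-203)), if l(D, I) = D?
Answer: I*√36439 ≈ 190.89*I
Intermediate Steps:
n = -6 (n = -3 - 3 = -6)
Q(z, H) = H² + H*z (Q(z, H) = H*z + H*H = H*z + H² = H² + H*z)
M(p) = 120 (M(p) = 10*(10 + 2) = 10*12 = 120)
√(-36559 + M(-203)) = √(-36559 + 120) = √(-36439) = I*√36439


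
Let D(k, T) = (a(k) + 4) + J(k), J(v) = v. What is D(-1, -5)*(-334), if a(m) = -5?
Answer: 668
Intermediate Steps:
D(k, T) = -1 + k (D(k, T) = (-5 + 4) + k = -1 + k)
D(-1, -5)*(-334) = (-1 - 1)*(-334) = -2*(-334) = 668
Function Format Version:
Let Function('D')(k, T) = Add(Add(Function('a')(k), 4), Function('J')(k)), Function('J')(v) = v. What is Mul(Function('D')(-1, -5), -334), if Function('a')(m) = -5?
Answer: 668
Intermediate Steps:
Function('D')(k, T) = Add(-1, k) (Function('D')(k, T) = Add(Add(-5, 4), k) = Add(-1, k))
Mul(Function('D')(-1, -5), -334) = Mul(Add(-1, -1), -334) = Mul(-2, -334) = 668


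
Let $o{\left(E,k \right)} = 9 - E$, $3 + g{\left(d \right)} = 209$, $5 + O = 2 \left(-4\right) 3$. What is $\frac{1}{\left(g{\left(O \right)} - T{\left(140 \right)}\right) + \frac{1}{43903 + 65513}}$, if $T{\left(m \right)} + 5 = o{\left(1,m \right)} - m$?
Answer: $\frac{109416}{37529689} \approx 0.0029155$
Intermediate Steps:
$O = -29$ ($O = -5 + 2 \left(-4\right) 3 = -5 - 24 = -29$)
$g{\left(d \right)} = 206$ ($g{\left(d \right)} = -3 + 209 = 206$)
$T{\left(m \right)} = 3 - m$ ($T{\left(m \right)} = -5 - \left(-8 + m\right) = 3 - m$)
$\frac{1}{\left(g{\left(O \right)} - T{\left(140 \right)}\right) + \frac{1}{43903 + 65513}} = \frac{1}{\left(206 - \left(3 - 140\right)\right) + \frac{1}{43903 + 65513}} = \frac{1}{\left(206 - \left(3 - 140\right)\right) + \frac{1}{109416}} = \frac{1}{\left(206 - -137\right) + \frac{1}{109416}} = \frac{1}{\left(206 + 137\right) + \frac{1}{109416}} = \frac{1}{343 + \frac{1}{109416}} = \frac{1}{\frac{37529689}{109416}} = \frac{109416}{37529689}$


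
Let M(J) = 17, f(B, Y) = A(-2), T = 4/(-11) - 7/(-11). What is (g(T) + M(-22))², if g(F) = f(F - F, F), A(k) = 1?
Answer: 324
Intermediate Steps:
T = 3/11 (T = 4*(-1/11) - 7*(-1/11) = -4/11 + 7/11 = 3/11 ≈ 0.27273)
f(B, Y) = 1
g(F) = 1
(g(T) + M(-22))² = (1 + 17)² = 18² = 324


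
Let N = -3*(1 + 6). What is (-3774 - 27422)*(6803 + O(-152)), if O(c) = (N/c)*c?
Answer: -211571272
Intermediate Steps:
N = -21 (N = -3*7 = -21)
O(c) = -21 (O(c) = (-21/c)*c = -21)
(-3774 - 27422)*(6803 + O(-152)) = (-3774 - 27422)*(6803 - 21) = -31196*6782 = -211571272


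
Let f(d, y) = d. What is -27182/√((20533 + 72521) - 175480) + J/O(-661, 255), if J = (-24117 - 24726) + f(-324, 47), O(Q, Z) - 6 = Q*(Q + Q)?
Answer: -49167/873848 + 13591*I*√82426/41213 ≈ -0.056265 + 94.678*I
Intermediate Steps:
O(Q, Z) = 6 + 2*Q² (O(Q, Z) = 6 + Q*(Q + Q) = 6 + Q*(2*Q) = 6 + 2*Q²)
J = -49167 (J = (-24117 - 24726) - 324 = -48843 - 324 = -49167)
-27182/√((20533 + 72521) - 175480) + J/O(-661, 255) = -27182/√((20533 + 72521) - 175480) - 49167/(6 + 2*(-661)²) = -27182/√(93054 - 175480) - 49167/(6 + 2*436921) = -27182*(-I*√82426/82426) - 49167/(6 + 873842) = -27182*(-I*√82426/82426) - 49167/873848 = -(-13591)*I*√82426/41213 - 49167*1/873848 = 13591*I*√82426/41213 - 49167/873848 = -49167/873848 + 13591*I*√82426/41213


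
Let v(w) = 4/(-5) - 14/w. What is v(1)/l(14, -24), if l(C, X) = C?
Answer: -37/35 ≈ -1.0571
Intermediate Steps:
v(w) = -⅘ - 14/w (v(w) = 4*(-⅕) - 14/w = -⅘ - 14/w)
v(1)/l(14, -24) = (-⅘ - 14/1)/14 = (-⅘ - 14*1)*(1/14) = (-⅘ - 14)*(1/14) = -74/5*1/14 = -37/35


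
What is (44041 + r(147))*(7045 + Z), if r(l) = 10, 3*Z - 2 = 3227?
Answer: 1073258564/3 ≈ 3.5775e+8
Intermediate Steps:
Z = 3229/3 (Z = 2/3 + (1/3)*3227 = 2/3 + 3227/3 = 3229/3 ≈ 1076.3)
(44041 + r(147))*(7045 + Z) = (44041 + 10)*(7045 + 3229/3) = 44051*(24364/3) = 1073258564/3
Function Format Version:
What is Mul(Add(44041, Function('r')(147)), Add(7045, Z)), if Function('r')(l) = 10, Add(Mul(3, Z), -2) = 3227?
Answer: Rational(1073258564, 3) ≈ 3.5775e+8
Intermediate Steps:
Z = Rational(3229, 3) (Z = Add(Rational(2, 3), Mul(Rational(1, 3), 3227)) = Add(Rational(2, 3), Rational(3227, 3)) = Rational(3229, 3) ≈ 1076.3)
Mul(Add(44041, Function('r')(147)), Add(7045, Z)) = Mul(Add(44041, 10), Add(7045, Rational(3229, 3))) = Mul(44051, Rational(24364, 3)) = Rational(1073258564, 3)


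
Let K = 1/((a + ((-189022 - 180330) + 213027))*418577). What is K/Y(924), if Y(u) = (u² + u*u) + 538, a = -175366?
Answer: -1/237148181531689630 ≈ -4.2168e-18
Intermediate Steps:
Y(u) = 538 + 2*u² (Y(u) = (u² + u²) + 538 = 2*u² + 538 = 538 + 2*u²)
K = -1/138838223707 (K = 1/((-175366 + ((-189022 - 180330) + 213027))*418577) = (1/418577)/(-175366 + (-369352 + 213027)) = (1/418577)/(-175366 - 156325) = (1/418577)/(-331691) = -1/331691*1/418577 = -1/138838223707 ≈ -7.2026e-12)
K/Y(924) = -1/(138838223707*(538 + 2*924²)) = -1/(138838223707*(538 + 2*853776)) = -1/(138838223707*(538 + 1707552)) = -1/138838223707/1708090 = -1/138838223707*1/1708090 = -1/237148181531689630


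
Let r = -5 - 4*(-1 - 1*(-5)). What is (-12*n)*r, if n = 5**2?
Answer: 6300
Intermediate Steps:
r = -21 (r = -5 - 4*(-1 + 5) = -5 - 4*4 = -5 - 16 = -21)
n = 25
(-12*n)*r = -12*25*(-21) = -300*(-21) = 6300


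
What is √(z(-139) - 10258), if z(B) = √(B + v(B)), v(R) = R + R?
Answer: √(-10258 + I*√417) ≈ 0.101 + 101.28*I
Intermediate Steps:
v(R) = 2*R
z(B) = √3*√B (z(B) = √(B + 2*B) = √(3*B) = √3*√B)
√(z(-139) - 10258) = √(√3*√(-139) - 10258) = √(√3*(I*√139) - 10258) = √(I*√417 - 10258) = √(-10258 + I*√417)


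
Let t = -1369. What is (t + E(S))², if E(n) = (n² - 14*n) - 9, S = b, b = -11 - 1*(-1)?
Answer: 1295044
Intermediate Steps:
b = -10 (b = -11 + 1 = -10)
S = -10
E(n) = -9 + n² - 14*n
(t + E(S))² = (-1369 + (-9 + (-10)² - 14*(-10)))² = (-1369 + (-9 + 100 + 140))² = (-1369 + 231)² = (-1138)² = 1295044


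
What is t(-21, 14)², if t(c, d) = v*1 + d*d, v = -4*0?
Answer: 38416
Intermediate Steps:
v = 0
t(c, d) = d² (t(c, d) = 0*1 + d*d = 0 + d² = d²)
t(-21, 14)² = (14²)² = 196² = 38416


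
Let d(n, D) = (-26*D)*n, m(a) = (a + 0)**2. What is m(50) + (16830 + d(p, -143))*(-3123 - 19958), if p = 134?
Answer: -11887681902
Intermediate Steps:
m(a) = a**2
d(n, D) = -26*D*n
m(50) + (16830 + d(p, -143))*(-3123 - 19958) = 50**2 + (16830 - 26*(-143)*134)*(-3123 - 19958) = 2500 + (16830 + 498212)*(-23081) = 2500 + 515042*(-23081) = 2500 - 11887684402 = -11887681902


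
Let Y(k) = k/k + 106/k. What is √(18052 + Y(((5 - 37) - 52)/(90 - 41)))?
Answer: 7*√13218/6 ≈ 134.13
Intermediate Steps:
Y(k) = 1 + 106/k
√(18052 + Y(((5 - 37) - 52)/(90 - 41))) = √(18052 + (106 + ((5 - 37) - 52)/(90 - 41))/((((5 - 37) - 52)/(90 - 41)))) = √(18052 + (106 + (-32 - 52)/49)/(((-32 - 52)/49))) = √(18052 + (106 - 84*1/49)/((-84*1/49))) = √(18052 + (106 - 12/7)/(-12/7)) = √(18052 - 7/12*730/7) = √(18052 - 365/6) = √(107947/6) = 7*√13218/6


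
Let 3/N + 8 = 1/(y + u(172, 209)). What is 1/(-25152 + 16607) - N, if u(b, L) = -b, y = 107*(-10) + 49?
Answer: 6114602/16312405 ≈ 0.37484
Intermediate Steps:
y = -1021 (y = -1070 + 49 = -1021)
N = -3579/9545 (N = 3/(-8 + 1/(-1021 - 1*172)) = 3/(-8 + 1/(-1021 - 172)) = 3/(-8 + 1/(-1193)) = 3/(-8 - 1/1193) = 3/(-9545/1193) = 3*(-1193/9545) = -3579/9545 ≈ -0.37496)
1/(-25152 + 16607) - N = 1/(-25152 + 16607) - 1*(-3579/9545) = 1/(-8545) + 3579/9545 = -1/8545 + 3579/9545 = 6114602/16312405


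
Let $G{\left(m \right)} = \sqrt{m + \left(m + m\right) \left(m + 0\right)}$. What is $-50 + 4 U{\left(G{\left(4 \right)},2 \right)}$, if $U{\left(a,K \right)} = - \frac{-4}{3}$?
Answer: $- \frac{134}{3} \approx -44.667$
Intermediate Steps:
$G{\left(m \right)} = \sqrt{m + 2 m^{2}}$ ($G{\left(m \right)} = \sqrt{m + 2 m m} = \sqrt{m + 2 m^{2}}$)
$U{\left(a,K \right)} = \frac{4}{3}$ ($U{\left(a,K \right)} = - \frac{-4}{3} = \left(-1\right) \left(- \frac{4}{3}\right) = \frac{4}{3}$)
$-50 + 4 U{\left(G{\left(4 \right)},2 \right)} = -50 + 4 \cdot \frac{4}{3} = -50 + \frac{16}{3} = - \frac{134}{3}$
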